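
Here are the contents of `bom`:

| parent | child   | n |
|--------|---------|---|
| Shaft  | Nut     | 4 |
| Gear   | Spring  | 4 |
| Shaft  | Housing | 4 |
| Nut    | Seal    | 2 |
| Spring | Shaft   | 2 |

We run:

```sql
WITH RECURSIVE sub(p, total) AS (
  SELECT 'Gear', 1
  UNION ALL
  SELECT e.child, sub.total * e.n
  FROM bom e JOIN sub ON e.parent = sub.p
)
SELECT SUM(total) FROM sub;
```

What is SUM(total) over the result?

141

Base: (Gear, total=1).
Iteration 1: components of {Gear} -> Spring = 1*4 = 4.
Iteration 2: components of {Spring} -> Shaft = 4*2 = 8.
Iteration 3: components of {Shaft} -> Housing = 8*4 = 32, Nut = 8*4 = 32.
Iteration 4: components of {Housing,Nut} -> Seal = 32*2 = 64.
Iteration 5: no further components; recursion stops.
SUM(total) = 1 + 4 + 8 + 32 + 32 + 64 = 141.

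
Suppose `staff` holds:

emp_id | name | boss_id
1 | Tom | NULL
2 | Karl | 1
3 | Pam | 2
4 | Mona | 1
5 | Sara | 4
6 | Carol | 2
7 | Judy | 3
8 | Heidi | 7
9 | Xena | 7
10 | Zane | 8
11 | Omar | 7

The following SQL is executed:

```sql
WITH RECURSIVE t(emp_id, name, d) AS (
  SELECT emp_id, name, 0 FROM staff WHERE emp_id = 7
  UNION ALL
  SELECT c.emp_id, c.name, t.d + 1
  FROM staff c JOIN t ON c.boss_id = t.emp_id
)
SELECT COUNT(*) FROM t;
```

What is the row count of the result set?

5

Base: emp_id=7 (Judy) at d 0.
Iteration 1: rows with boss_id in {7} -> Heidi (id 8, d 1), Xena (id 9, d 1), Omar (id 11, d 1).
Iteration 2: rows with boss_id in {8,9,11} -> Zane (id 10, d 2).
Iteration 3: no rows with boss_id in {10}; recursion stops.
Total rows emitted: 5.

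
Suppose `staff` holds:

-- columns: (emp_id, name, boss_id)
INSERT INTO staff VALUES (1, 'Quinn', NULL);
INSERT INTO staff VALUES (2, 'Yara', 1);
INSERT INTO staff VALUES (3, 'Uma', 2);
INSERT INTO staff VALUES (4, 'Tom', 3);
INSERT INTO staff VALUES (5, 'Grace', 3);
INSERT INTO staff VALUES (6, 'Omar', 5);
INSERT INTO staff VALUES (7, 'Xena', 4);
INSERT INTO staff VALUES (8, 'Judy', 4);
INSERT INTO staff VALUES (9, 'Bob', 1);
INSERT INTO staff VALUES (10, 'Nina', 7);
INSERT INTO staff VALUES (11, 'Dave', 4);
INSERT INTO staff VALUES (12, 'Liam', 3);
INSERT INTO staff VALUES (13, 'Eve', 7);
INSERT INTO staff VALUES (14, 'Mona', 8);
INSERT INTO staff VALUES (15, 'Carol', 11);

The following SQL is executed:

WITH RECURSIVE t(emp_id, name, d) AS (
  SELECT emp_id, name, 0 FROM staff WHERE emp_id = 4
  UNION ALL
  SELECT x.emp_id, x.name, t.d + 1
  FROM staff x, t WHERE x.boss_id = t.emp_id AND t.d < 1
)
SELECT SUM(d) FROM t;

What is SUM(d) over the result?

Base: emp_id=4 (Tom) at d 0.
Iteration 1: rows with boss_id in {4} -> Xena (id 7, d 1), Judy (id 8, d 1), Dave (id 11, d 1).
Iteration 2: d < 1 fails for all current rows; recursion stops.
SUM(d) = 0 + 1 + 1 + 1 = 3.

3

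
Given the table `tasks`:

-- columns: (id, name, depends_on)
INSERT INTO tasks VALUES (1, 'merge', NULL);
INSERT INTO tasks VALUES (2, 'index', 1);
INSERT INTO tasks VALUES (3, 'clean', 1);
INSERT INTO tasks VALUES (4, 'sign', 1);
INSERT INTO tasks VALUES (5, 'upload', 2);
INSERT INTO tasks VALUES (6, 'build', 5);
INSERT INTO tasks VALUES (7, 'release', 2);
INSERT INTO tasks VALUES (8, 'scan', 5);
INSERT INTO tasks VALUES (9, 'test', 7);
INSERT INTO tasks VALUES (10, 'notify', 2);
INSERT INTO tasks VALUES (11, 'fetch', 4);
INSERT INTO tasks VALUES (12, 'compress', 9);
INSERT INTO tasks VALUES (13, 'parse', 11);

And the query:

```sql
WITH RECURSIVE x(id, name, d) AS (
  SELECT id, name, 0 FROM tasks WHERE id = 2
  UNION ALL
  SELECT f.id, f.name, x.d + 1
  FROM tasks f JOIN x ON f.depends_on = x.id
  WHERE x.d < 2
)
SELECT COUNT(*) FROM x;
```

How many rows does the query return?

7

Base: id=2 (index) at d 0.
Iteration 1: rows with depends_on in {2} -> upload (id 5, d 1), release (id 7, d 1), notify (id 10, d 1).
Iteration 2: rows with depends_on in {5,7,10} -> build (id 6, d 2), scan (id 8, d 2), test (id 9, d 2).
Iteration 3: d < 2 fails for all current rows; recursion stops.
Total rows emitted: 7.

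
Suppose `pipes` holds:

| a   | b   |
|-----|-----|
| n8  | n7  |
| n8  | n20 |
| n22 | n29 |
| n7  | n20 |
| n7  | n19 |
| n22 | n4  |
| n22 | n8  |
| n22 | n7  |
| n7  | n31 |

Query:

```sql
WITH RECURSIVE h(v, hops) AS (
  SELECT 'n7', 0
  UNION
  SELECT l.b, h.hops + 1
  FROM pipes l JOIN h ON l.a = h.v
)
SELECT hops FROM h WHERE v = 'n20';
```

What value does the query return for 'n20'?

1

Base: (n7, hops=0).
Iteration 1: edges from {n7} -> (n19, hops=1), (n20, hops=1), (n31, hops=1).
Iteration 2: no outgoing edges from {n19,n20,n31}; recursion stops.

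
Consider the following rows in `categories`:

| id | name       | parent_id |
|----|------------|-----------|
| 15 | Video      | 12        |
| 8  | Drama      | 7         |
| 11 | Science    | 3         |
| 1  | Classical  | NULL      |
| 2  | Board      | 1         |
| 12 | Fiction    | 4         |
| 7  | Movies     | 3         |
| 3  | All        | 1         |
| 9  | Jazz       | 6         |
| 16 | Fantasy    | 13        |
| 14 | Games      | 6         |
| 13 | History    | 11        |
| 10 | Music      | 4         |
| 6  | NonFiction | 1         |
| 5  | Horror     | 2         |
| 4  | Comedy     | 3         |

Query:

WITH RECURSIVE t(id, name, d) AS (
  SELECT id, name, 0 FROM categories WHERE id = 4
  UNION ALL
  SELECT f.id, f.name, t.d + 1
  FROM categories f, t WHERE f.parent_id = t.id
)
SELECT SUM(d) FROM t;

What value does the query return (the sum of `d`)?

4

Base: id=4 (Comedy) at d 0.
Iteration 1: rows with parent_id in {4} -> Music (id 10, d 1), Fiction (id 12, d 1).
Iteration 2: rows with parent_id in {10,12} -> Video (id 15, d 2).
Iteration 3: no rows with parent_id in {15}; recursion stops.
SUM(d) = 0 + 1 + 1 + 2 = 4.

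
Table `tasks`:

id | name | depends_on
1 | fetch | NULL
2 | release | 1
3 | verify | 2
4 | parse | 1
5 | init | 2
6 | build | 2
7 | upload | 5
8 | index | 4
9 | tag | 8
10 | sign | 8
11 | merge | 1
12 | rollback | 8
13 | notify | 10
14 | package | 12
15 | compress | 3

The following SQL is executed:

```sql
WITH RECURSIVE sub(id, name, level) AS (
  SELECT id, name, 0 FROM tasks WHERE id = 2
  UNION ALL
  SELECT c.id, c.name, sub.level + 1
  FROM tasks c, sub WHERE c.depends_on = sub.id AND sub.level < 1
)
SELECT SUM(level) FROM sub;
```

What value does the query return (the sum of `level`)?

3

Base: id=2 (release) at level 0.
Iteration 1: rows with depends_on in {2} -> verify (id 3, level 1), init (id 5, level 1), build (id 6, level 1).
Iteration 2: level < 1 fails for all current rows; recursion stops.
SUM(level) = 0 + 1 + 1 + 1 = 3.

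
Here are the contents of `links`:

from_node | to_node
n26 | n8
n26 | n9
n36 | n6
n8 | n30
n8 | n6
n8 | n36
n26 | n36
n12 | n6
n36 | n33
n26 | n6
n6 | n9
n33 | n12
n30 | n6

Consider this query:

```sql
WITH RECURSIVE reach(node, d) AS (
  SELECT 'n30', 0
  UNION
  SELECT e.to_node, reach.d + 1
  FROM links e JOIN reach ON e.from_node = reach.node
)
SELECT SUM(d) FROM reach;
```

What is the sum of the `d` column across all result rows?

Base: (n30, d=0).
Iteration 1: edges from {n30} -> (n6, d=1).
Iteration 2: edges from {n6} -> (n9, d=2).
Iteration 3: no outgoing edges from {n9}; recursion stops.
SUM(d) = 0 + 1 + 2 = 3.

3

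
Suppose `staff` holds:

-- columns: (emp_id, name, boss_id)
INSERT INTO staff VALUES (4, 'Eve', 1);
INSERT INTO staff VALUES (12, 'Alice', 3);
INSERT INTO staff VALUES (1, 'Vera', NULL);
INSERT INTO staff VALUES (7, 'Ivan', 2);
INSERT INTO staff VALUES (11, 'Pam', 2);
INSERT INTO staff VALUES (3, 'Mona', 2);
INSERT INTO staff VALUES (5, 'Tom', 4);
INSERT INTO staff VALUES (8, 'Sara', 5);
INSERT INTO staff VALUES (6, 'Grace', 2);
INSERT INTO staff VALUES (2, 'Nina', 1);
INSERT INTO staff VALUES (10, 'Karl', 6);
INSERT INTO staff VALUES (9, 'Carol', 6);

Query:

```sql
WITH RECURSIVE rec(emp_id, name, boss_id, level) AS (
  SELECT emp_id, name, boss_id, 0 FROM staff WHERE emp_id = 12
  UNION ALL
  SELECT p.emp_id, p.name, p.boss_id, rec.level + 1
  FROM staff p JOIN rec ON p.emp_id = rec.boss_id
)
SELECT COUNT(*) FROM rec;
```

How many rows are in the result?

4

Base: emp_id=12 (Alice), boss_id=3, level 0.
Iteration 1: join on emp_id=3 -> Mona (id 3, boss_id=2, level 1).
Iteration 2: join on emp_id=2 -> Nina (id 2, boss_id=1, level 2).
Iteration 3: join on emp_id=1 -> Vera (id 1, boss_id=NULL, level 3).
Iteration 4: boss_id is NULL; no match; recursion stops.
Total rows emitted: 4.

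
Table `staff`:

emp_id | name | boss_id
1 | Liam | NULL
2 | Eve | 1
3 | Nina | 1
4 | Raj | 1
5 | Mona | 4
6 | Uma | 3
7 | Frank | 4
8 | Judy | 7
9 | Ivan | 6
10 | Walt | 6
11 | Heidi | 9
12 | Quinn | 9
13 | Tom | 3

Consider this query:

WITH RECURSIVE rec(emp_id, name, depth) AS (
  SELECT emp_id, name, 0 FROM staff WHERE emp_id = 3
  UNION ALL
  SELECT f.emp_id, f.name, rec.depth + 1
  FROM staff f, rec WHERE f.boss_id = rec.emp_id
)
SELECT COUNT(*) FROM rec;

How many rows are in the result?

7

Base: emp_id=3 (Nina) at depth 0.
Iteration 1: rows with boss_id in {3} -> Uma (id 6, depth 1), Tom (id 13, depth 1).
Iteration 2: rows with boss_id in {6,13} -> Ivan (id 9, depth 2), Walt (id 10, depth 2).
Iteration 3: rows with boss_id in {9,10} -> Heidi (id 11, depth 3), Quinn (id 12, depth 3).
Iteration 4: no rows with boss_id in {11,12}; recursion stops.
Total rows emitted: 7.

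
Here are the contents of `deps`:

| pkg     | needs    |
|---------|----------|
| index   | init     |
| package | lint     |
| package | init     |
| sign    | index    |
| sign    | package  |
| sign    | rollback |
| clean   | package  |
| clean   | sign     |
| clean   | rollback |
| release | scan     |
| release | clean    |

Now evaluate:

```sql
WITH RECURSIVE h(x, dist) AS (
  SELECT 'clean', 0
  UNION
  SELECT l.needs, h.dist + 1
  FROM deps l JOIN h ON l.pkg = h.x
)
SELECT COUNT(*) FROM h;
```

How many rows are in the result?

Base: (clean, dist=0).
Iteration 1: edges from {clean} -> (package, dist=1), (rollback, dist=1), (sign, dist=1).
Iteration 2: edges from {package,rollback,sign} -> (index, dist=2), (init, dist=2), (lint, dist=2), (package, dist=2), (rollback, dist=2).
Iteration 3: edges from {index,init,lint,package,rollback} -> (init, dist=3), (lint, dist=3). [UNION drops 1 duplicate row(s)]
Iteration 4: no outgoing edges from {init,lint}; recursion stops.
Total rows emitted: 11.

11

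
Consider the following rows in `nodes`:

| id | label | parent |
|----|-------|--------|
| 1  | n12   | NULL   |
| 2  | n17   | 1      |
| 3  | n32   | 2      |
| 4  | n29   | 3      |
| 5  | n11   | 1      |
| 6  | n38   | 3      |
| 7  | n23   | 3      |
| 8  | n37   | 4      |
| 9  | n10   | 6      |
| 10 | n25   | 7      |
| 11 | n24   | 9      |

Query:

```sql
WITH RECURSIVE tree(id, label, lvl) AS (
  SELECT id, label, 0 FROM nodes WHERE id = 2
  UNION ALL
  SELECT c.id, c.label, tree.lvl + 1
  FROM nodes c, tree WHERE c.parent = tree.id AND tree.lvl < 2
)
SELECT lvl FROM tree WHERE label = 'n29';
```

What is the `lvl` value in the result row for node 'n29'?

Base: id=2 (n17) at lvl 0.
Iteration 1: rows with parent in {2} -> n32 (id 3, lvl 1).
Iteration 2: rows with parent in {3} -> n29 (id 4, lvl 2), n38 (id 6, lvl 2), n23 (id 7, lvl 2).
Iteration 3: lvl < 2 fails for all current rows; recursion stops.

2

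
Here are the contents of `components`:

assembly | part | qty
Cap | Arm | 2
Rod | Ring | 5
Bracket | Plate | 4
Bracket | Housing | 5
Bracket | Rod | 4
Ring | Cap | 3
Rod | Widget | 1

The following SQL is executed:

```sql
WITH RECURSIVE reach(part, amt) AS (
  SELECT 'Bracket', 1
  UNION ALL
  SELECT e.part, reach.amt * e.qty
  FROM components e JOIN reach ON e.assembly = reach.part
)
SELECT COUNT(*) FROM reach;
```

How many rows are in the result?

Base: (Bracket, amt=1).
Iteration 1: components of {Bracket} -> Housing = 1*5 = 5, Plate = 1*4 = 4, Rod = 1*4 = 4.
Iteration 2: components of {Housing,Plate,Rod} -> Ring = 4*5 = 20, Widget = 4*1 = 4.
Iteration 3: components of {Ring,Widget} -> Cap = 20*3 = 60.
Iteration 4: components of {Cap} -> Arm = 60*2 = 120.
Iteration 5: no further components; recursion stops.
Total rows emitted: 8.

8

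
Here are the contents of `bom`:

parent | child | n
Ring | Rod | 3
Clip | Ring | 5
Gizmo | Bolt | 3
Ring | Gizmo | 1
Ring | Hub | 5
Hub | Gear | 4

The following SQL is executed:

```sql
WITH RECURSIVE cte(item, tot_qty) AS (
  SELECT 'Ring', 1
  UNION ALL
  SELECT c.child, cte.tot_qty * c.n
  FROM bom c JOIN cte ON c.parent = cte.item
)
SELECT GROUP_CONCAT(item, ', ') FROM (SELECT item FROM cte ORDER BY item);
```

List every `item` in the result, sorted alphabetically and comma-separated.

Base: (Ring, tot_qty=1).
Iteration 1: components of {Ring} -> Gizmo = 1*1 = 1, Hub = 1*5 = 5, Rod = 1*3 = 3.
Iteration 2: components of {Gizmo,Hub,Rod} -> Bolt = 1*3 = 3, Gear = 5*4 = 20.
Iteration 3: no further components; recursion stops.

Bolt, Gear, Gizmo, Hub, Ring, Rod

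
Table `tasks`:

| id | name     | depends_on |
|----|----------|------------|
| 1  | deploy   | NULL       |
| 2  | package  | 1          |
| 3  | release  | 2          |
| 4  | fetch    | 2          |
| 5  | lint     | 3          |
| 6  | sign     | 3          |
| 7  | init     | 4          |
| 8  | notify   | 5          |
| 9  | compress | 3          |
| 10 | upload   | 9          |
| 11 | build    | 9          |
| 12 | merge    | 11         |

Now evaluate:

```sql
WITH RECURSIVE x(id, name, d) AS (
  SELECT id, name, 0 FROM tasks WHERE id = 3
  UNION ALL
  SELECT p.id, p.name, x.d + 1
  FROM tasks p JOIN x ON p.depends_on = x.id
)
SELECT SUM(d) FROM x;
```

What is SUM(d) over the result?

12

Base: id=3 (release) at d 0.
Iteration 1: rows with depends_on in {3} -> lint (id 5, d 1), sign (id 6, d 1), compress (id 9, d 1).
Iteration 2: rows with depends_on in {5,6,9} -> notify (id 8, d 2), upload (id 10, d 2), build (id 11, d 2).
Iteration 3: rows with depends_on in {8,10,11} -> merge (id 12, d 3).
Iteration 4: no rows with depends_on in {12}; recursion stops.
SUM(d) = 0 + 1 + 1 + 1 + 2 + 2 + 2 + 3 = 12.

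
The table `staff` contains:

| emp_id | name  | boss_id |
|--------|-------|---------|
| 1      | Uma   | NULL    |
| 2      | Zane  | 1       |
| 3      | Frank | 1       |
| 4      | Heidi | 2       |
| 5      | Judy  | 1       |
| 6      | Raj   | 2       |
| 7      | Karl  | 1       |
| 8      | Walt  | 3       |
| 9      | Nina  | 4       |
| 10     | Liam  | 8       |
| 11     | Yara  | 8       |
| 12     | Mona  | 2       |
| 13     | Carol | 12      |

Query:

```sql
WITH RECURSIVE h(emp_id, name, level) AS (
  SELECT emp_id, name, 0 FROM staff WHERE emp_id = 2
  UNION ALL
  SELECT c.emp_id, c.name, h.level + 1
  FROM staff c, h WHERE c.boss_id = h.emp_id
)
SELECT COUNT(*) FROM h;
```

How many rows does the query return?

Base: emp_id=2 (Zane) at level 0.
Iteration 1: rows with boss_id in {2} -> Heidi (id 4, level 1), Raj (id 6, level 1), Mona (id 12, level 1).
Iteration 2: rows with boss_id in {4,6,12} -> Nina (id 9, level 2), Carol (id 13, level 2).
Iteration 3: no rows with boss_id in {9,13}; recursion stops.
Total rows emitted: 6.

6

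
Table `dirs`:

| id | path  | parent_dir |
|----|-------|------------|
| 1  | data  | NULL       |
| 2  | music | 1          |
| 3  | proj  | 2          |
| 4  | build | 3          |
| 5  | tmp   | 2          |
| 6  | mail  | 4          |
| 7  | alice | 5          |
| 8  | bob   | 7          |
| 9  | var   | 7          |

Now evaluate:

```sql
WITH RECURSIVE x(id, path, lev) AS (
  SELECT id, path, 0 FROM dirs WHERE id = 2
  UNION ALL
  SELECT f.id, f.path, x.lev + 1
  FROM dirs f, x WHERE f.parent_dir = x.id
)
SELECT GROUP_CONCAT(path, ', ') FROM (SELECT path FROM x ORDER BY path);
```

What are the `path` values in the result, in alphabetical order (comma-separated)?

Base: id=2 (music) at lev 0.
Iteration 1: rows with parent_dir in {2} -> proj (id 3, lev 1), tmp (id 5, lev 1).
Iteration 2: rows with parent_dir in {3,5} -> build (id 4, lev 2), alice (id 7, lev 2).
Iteration 3: rows with parent_dir in {4,7} -> mail (id 6, lev 3), bob (id 8, lev 3), var (id 9, lev 3).
Iteration 4: no rows with parent_dir in {6,8,9}; recursion stops.

alice, bob, build, mail, music, proj, tmp, var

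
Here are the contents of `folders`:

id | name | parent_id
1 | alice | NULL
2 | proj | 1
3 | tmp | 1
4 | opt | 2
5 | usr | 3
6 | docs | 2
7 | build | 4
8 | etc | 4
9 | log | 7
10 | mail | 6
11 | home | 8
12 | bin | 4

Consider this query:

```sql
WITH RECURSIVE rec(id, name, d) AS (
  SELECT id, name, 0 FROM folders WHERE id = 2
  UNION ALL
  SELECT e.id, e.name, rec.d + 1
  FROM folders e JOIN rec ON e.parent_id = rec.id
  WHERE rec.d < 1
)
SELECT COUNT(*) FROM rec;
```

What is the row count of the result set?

Base: id=2 (proj) at d 0.
Iteration 1: rows with parent_id in {2} -> opt (id 4, d 1), docs (id 6, d 1).
Iteration 2: d < 1 fails for all current rows; recursion stops.
Total rows emitted: 3.

3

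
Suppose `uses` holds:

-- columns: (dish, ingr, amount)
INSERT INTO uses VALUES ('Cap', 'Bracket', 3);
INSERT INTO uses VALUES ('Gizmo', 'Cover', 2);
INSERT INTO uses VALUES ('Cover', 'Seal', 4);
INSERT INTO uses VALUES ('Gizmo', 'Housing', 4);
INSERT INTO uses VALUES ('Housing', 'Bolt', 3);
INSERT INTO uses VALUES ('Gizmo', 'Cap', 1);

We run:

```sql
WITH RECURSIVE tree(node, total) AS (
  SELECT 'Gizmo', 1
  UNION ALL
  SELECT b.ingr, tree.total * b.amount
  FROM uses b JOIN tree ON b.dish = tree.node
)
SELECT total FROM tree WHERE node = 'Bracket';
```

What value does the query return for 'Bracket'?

Base: (Gizmo, total=1).
Iteration 1: components of {Gizmo} -> Cap = 1*1 = 1, Cover = 1*2 = 2, Housing = 1*4 = 4.
Iteration 2: components of {Cap,Cover,Housing} -> Bolt = 4*3 = 12, Bracket = 1*3 = 3, Seal = 2*4 = 8.
Iteration 3: no further components; recursion stops.

3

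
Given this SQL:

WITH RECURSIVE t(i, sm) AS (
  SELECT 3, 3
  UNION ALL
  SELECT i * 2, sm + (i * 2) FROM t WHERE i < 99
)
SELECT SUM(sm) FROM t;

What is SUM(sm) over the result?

741

Base: i=3, sm=3.
Iteration 1: 3 < 99 holds -> i = 3 * 2 = 6, sm = 3 + 6 = 9.
Iteration 2: 6 < 99 holds -> i = 6 * 2 = 12, sm = 9 + 12 = 21.
Iteration 3: 12 < 99 holds -> i = 12 * 2 = 24, sm = 21 + 24 = 45.
Iteration 4: 24 < 99 holds -> i = 24 * 2 = 48, sm = 45 + 48 = 93.
Iteration 5: 48 < 99 holds -> i = 48 * 2 = 96, sm = 93 + 96 = 189.
Iteration 6: 96 < 99 holds -> i = 96 * 2 = 192, sm = 189 + 192 = 381.
Iteration 7: 192 < 99 fails; recursion stops.
SUM(sm) = 3 + 9 + 21 + 45 + 93 + 189 + 381 = 741.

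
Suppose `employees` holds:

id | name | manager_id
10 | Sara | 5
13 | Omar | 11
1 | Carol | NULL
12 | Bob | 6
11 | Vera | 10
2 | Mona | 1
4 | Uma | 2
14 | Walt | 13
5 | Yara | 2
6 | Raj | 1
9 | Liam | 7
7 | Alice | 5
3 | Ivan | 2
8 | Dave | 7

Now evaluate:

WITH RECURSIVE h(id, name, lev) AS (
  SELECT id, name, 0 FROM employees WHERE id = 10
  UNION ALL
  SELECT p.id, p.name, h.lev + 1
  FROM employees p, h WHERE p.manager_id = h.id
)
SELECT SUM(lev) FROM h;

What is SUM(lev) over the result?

6

Base: id=10 (Sara) at lev 0.
Iteration 1: rows with manager_id in {10} -> Vera (id 11, lev 1).
Iteration 2: rows with manager_id in {11} -> Omar (id 13, lev 2).
Iteration 3: rows with manager_id in {13} -> Walt (id 14, lev 3).
Iteration 4: no rows with manager_id in {14}; recursion stops.
SUM(lev) = 0 + 1 + 2 + 3 = 6.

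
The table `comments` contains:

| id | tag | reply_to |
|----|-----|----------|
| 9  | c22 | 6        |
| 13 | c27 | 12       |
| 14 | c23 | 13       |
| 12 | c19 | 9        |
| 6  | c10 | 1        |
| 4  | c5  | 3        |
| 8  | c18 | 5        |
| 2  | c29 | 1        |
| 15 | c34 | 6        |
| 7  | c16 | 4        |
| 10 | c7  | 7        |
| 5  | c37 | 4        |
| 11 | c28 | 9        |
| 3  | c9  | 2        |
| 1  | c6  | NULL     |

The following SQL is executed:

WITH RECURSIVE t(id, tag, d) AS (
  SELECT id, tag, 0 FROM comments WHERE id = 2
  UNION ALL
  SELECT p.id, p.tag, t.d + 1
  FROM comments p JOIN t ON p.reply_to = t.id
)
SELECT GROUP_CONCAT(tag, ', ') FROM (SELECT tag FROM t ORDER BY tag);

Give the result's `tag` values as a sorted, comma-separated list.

Base: id=2 (c29) at d 0.
Iteration 1: rows with reply_to in {2} -> c9 (id 3, d 1).
Iteration 2: rows with reply_to in {3} -> c5 (id 4, d 2).
Iteration 3: rows with reply_to in {4} -> c37 (id 5, d 3), c16 (id 7, d 3).
Iteration 4: rows with reply_to in {5,7} -> c18 (id 8, d 4), c7 (id 10, d 4).
Iteration 5: no rows with reply_to in {8,10}; recursion stops.

c16, c18, c29, c37, c5, c7, c9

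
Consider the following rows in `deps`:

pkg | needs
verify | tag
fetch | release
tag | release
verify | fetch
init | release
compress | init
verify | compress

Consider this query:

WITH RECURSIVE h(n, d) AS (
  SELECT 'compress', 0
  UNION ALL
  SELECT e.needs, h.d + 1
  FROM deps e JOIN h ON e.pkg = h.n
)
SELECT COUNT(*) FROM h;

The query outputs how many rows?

Base: (compress, d=0).
Iteration 1: edges from {compress} -> (init, d=1).
Iteration 2: edges from {init} -> (release, d=2).
Iteration 3: no outgoing edges from {release}; recursion stops.
Total rows emitted: 3.

3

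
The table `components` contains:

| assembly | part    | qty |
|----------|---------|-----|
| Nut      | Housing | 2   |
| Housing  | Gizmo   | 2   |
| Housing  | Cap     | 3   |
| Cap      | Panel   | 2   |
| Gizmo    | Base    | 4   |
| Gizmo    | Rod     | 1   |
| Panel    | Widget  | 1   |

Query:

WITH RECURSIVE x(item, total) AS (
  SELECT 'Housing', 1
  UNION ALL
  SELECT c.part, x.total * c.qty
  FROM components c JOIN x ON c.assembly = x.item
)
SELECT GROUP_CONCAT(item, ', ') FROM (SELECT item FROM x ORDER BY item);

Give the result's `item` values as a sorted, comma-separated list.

Base, Cap, Gizmo, Housing, Panel, Rod, Widget

Base: (Housing, total=1).
Iteration 1: components of {Housing} -> Cap = 1*3 = 3, Gizmo = 1*2 = 2.
Iteration 2: components of {Cap,Gizmo} -> Base = 2*4 = 8, Panel = 3*2 = 6, Rod = 2*1 = 2.
Iteration 3: components of {Base,Panel,Rod} -> Widget = 6*1 = 6.
Iteration 4: no further components; recursion stops.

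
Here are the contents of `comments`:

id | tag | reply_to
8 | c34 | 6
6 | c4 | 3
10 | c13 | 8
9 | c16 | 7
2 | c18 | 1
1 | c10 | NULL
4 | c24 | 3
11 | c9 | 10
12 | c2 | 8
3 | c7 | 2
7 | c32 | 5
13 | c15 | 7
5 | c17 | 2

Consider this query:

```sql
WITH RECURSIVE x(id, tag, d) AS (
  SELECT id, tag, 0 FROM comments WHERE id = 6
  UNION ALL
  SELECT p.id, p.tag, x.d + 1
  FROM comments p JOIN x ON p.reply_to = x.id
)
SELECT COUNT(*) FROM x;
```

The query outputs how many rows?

5

Base: id=6 (c4) at d 0.
Iteration 1: rows with reply_to in {6} -> c34 (id 8, d 1).
Iteration 2: rows with reply_to in {8} -> c13 (id 10, d 2), c2 (id 12, d 2).
Iteration 3: rows with reply_to in {10,12} -> c9 (id 11, d 3).
Iteration 4: no rows with reply_to in {11}; recursion stops.
Total rows emitted: 5.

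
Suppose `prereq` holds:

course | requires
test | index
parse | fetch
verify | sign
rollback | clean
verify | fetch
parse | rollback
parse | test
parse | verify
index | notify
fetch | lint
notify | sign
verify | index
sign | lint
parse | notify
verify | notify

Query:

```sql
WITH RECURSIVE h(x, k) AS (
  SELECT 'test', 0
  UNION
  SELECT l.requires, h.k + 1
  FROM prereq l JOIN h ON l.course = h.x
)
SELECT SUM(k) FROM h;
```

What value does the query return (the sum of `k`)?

10

Base: (test, k=0).
Iteration 1: edges from {test} -> (index, k=1).
Iteration 2: edges from {index} -> (notify, k=2).
Iteration 3: edges from {notify} -> (sign, k=3).
Iteration 4: edges from {sign} -> (lint, k=4).
Iteration 5: no outgoing edges from {lint}; recursion stops.
SUM(k) = 0 + 1 + 2 + 3 + 4 = 10.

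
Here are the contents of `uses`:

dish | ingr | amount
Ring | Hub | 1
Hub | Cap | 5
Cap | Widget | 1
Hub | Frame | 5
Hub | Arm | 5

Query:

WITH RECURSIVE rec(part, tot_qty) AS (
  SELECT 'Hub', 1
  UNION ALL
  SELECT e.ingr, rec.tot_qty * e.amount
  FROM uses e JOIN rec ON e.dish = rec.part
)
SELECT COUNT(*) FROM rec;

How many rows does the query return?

Base: (Hub, tot_qty=1).
Iteration 1: components of {Hub} -> Arm = 1*5 = 5, Cap = 1*5 = 5, Frame = 1*5 = 5.
Iteration 2: components of {Arm,Cap,Frame} -> Widget = 5*1 = 5.
Iteration 3: no further components; recursion stops.
Total rows emitted: 5.

5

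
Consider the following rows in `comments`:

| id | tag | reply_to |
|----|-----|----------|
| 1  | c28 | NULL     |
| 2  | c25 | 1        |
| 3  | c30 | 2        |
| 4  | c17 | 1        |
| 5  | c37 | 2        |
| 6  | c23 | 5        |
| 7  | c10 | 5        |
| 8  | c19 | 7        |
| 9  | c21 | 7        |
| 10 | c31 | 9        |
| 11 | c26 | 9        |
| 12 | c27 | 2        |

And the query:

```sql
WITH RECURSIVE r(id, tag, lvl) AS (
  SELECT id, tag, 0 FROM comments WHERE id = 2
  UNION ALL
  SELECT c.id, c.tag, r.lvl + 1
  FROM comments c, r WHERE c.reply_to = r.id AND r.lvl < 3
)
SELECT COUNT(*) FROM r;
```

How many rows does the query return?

Base: id=2 (c25) at lvl 0.
Iteration 1: rows with reply_to in {2} -> c30 (id 3, lvl 1), c37 (id 5, lvl 1), c27 (id 12, lvl 1).
Iteration 2: rows with reply_to in {3,5,12} -> c23 (id 6, lvl 2), c10 (id 7, lvl 2).
Iteration 3: rows with reply_to in {6,7} -> c19 (id 8, lvl 3), c21 (id 9, lvl 3).
Iteration 4: lvl < 3 fails for all current rows; recursion stops.
Total rows emitted: 8.

8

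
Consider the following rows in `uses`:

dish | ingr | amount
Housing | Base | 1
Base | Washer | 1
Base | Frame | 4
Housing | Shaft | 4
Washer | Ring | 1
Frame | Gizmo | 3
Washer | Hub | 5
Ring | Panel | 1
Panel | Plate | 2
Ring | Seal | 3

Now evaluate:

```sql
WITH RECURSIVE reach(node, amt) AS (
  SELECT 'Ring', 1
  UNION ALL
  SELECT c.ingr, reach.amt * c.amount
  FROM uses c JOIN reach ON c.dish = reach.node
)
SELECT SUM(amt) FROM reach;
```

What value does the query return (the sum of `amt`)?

Base: (Ring, amt=1).
Iteration 1: components of {Ring} -> Panel = 1*1 = 1, Seal = 1*3 = 3.
Iteration 2: components of {Panel,Seal} -> Plate = 1*2 = 2.
Iteration 3: no further components; recursion stops.
SUM(amt) = 1 + 1 + 3 + 2 = 7.

7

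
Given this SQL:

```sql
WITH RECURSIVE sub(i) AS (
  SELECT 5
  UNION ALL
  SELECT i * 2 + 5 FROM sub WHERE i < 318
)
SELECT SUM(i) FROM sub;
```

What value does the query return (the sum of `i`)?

1235

Base: i=5.
Iteration 1: 5 < 318 holds -> i = 5 * 2 + 5 = 15.
Iteration 2: 15 < 318 holds -> i = 15 * 2 + 5 = 35.
Iteration 3: 35 < 318 holds -> i = 35 * 2 + 5 = 75.
Iteration 4: 75 < 318 holds -> i = 75 * 2 + 5 = 155.
Iteration 5: 155 < 318 holds -> i = 155 * 2 + 5 = 315.
Iteration 6: 315 < 318 holds -> i = 315 * 2 + 5 = 635.
Iteration 7: 635 < 318 fails; recursion stops.
SUM(i) = 5 + 15 + 35 + 75 + 155 + 315 + 635 = 1235.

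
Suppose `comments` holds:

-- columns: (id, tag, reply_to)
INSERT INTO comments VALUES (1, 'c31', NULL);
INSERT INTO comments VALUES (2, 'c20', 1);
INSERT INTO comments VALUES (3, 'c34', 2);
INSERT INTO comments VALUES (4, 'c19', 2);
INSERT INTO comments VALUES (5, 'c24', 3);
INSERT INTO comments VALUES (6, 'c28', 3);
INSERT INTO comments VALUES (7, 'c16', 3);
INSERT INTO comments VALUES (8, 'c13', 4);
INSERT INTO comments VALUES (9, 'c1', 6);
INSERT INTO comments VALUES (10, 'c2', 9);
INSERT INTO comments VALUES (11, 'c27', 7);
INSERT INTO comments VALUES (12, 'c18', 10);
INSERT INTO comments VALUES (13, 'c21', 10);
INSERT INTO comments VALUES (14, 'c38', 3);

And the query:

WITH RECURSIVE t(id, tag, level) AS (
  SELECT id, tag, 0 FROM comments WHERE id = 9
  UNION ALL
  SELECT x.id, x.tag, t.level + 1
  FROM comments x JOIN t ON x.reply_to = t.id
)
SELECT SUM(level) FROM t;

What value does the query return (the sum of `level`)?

5

Base: id=9 (c1) at level 0.
Iteration 1: rows with reply_to in {9} -> c2 (id 10, level 1).
Iteration 2: rows with reply_to in {10} -> c18 (id 12, level 2), c21 (id 13, level 2).
Iteration 3: no rows with reply_to in {12,13}; recursion stops.
SUM(level) = 0 + 1 + 2 + 2 = 5.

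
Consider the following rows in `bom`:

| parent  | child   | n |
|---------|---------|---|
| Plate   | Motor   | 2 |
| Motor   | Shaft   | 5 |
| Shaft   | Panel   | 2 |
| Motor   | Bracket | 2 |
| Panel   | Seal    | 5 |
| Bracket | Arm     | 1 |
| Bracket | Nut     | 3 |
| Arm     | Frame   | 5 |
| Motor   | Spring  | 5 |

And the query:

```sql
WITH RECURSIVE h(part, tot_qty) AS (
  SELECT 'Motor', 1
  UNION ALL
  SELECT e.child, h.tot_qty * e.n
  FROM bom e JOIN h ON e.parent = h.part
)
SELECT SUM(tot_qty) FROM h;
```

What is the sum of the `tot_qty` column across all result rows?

Base: (Motor, tot_qty=1).
Iteration 1: components of {Motor} -> Bracket = 1*2 = 2, Shaft = 1*5 = 5, Spring = 1*5 = 5.
Iteration 2: components of {Bracket,Shaft,Spring} -> Arm = 2*1 = 2, Nut = 2*3 = 6, Panel = 5*2 = 10.
Iteration 3: components of {Arm,Nut,Panel} -> Frame = 2*5 = 10, Seal = 10*5 = 50.
Iteration 4: no further components; recursion stops.
SUM(tot_qty) = 1 + 5 + 2 + 5 + 10 + 2 + 6 + 50 + 10 = 91.

91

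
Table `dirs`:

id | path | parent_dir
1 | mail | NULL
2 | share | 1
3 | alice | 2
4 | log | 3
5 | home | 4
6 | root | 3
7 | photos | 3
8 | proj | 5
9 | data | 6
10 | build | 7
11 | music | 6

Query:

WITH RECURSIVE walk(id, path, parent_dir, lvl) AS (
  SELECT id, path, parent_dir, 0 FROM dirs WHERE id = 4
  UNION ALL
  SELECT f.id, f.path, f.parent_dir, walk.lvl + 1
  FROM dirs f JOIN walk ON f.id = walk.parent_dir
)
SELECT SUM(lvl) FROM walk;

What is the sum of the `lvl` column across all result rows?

6

Base: id=4 (log), parent_dir=3, lvl 0.
Iteration 1: join on id=3 -> alice (id 3, parent_dir=2, lvl 1).
Iteration 2: join on id=2 -> share (id 2, parent_dir=1, lvl 2).
Iteration 3: join on id=1 -> mail (id 1, parent_dir=NULL, lvl 3).
Iteration 4: parent_dir is NULL; no match; recursion stops.
SUM(lvl) = 0 + 1 + 2 + 3 = 6.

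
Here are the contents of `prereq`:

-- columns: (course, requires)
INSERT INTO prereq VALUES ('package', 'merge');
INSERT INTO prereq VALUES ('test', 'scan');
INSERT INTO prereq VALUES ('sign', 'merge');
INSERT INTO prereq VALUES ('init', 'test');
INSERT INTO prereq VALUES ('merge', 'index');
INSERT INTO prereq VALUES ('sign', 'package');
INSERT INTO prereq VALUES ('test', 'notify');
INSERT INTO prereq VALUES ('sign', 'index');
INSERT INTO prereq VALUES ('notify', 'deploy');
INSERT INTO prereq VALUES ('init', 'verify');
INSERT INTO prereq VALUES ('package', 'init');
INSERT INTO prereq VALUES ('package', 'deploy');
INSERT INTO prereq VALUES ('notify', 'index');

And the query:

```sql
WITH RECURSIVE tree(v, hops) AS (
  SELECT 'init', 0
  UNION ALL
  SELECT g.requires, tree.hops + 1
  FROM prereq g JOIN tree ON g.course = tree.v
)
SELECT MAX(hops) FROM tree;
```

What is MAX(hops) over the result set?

Base: (init, hops=0).
Iteration 1: edges from {init} -> (test, hops=1), (verify, hops=1).
Iteration 2: edges from {test,verify} -> (notify, hops=2), (scan, hops=2).
Iteration 3: edges from {notify,scan} -> (deploy, hops=3), (index, hops=3).
Iteration 4: no outgoing edges from {deploy,index}; recursion stops.
hops values: 0, 1, 1, 2, 2, 3, 3; the maximum is 3.

3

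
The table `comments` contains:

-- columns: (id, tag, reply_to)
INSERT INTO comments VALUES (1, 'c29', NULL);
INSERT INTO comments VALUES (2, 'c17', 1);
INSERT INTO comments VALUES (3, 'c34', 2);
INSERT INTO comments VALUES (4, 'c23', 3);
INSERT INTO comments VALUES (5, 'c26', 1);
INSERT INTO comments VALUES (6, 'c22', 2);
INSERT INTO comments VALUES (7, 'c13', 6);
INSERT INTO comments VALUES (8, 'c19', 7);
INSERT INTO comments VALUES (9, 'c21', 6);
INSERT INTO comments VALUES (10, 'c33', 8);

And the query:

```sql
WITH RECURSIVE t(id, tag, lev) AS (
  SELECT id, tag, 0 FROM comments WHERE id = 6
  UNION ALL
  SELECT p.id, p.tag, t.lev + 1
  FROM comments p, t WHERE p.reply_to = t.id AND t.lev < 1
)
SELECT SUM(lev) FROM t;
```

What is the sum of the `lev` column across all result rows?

Base: id=6 (c22) at lev 0.
Iteration 1: rows with reply_to in {6} -> c13 (id 7, lev 1), c21 (id 9, lev 1).
Iteration 2: lev < 1 fails for all current rows; recursion stops.
SUM(lev) = 0 + 1 + 1 = 2.

2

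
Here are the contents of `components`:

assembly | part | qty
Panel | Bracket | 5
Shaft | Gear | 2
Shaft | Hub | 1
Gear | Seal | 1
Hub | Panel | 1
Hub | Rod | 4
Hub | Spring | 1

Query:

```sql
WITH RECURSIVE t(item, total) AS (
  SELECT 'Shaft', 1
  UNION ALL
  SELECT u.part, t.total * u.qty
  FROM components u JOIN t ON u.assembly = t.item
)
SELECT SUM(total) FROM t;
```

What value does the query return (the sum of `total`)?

17

Base: (Shaft, total=1).
Iteration 1: components of {Shaft} -> Gear = 1*2 = 2, Hub = 1*1 = 1.
Iteration 2: components of {Gear,Hub} -> Panel = 1*1 = 1, Rod = 1*4 = 4, Seal = 2*1 = 2, Spring = 1*1 = 1.
Iteration 3: components of {Panel,Rod,Seal,Spring} -> Bracket = 1*5 = 5.
Iteration 4: no further components; recursion stops.
SUM(total) = 1 + 1 + 2 + 1 + 1 + 4 + 2 + 5 = 17.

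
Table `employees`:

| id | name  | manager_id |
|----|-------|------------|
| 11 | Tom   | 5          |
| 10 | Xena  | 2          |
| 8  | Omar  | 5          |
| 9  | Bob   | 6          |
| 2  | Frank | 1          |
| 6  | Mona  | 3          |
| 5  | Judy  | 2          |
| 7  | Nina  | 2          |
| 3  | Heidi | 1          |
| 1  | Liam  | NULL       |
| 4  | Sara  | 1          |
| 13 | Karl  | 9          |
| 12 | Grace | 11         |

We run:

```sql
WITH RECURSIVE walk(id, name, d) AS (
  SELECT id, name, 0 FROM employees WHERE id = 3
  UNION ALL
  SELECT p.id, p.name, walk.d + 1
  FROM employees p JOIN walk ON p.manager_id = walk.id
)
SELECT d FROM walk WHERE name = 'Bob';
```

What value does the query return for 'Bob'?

2

Base: id=3 (Heidi) at d 0.
Iteration 1: rows with manager_id in {3} -> Mona (id 6, d 1).
Iteration 2: rows with manager_id in {6} -> Bob (id 9, d 2).
Iteration 3: rows with manager_id in {9} -> Karl (id 13, d 3).
Iteration 4: no rows with manager_id in {13}; recursion stops.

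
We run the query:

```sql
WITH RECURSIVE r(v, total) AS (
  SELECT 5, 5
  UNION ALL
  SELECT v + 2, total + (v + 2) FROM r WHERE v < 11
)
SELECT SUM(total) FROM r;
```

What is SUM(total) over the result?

Base: v=5, total=5.
Iteration 1: 5 < 11 holds -> v = 5 + 2 = 7, total = 5 + 7 = 12.
Iteration 2: 7 < 11 holds -> v = 7 + 2 = 9, total = 12 + 9 = 21.
Iteration 3: 9 < 11 holds -> v = 9 + 2 = 11, total = 21 + 11 = 32.
Iteration 4: 11 < 11 fails; recursion stops.
SUM(total) = 5 + 12 + 21 + 32 = 70.

70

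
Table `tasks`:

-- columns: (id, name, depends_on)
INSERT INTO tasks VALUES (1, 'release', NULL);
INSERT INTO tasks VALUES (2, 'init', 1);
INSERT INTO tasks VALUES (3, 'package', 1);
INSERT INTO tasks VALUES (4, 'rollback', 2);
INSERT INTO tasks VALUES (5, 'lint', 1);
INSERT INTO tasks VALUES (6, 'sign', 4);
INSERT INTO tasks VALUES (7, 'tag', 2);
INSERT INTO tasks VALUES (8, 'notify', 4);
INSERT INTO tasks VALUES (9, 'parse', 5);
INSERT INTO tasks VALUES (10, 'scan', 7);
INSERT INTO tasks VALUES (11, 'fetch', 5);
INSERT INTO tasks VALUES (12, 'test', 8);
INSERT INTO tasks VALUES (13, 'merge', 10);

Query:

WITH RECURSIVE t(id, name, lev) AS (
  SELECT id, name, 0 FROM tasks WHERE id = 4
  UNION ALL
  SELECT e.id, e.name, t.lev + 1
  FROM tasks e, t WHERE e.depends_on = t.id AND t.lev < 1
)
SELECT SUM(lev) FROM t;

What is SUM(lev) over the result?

2

Base: id=4 (rollback) at lev 0.
Iteration 1: rows with depends_on in {4} -> sign (id 6, lev 1), notify (id 8, lev 1).
Iteration 2: lev < 1 fails for all current rows; recursion stops.
SUM(lev) = 0 + 1 + 1 = 2.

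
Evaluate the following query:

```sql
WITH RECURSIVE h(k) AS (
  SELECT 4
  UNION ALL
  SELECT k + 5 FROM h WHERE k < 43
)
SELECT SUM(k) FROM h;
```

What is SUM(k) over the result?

Base: k=4.
Iteration 1: 4 < 43 holds -> k = 4 + 5 = 9.
Iteration 2: 9 < 43 holds -> k = 9 + 5 = 14.
Iteration 3: 14 < 43 holds -> k = 14 + 5 = 19.
Iteration 4: 19 < 43 holds -> k = 19 + 5 = 24.
Iteration 5: 24 < 43 holds -> k = 24 + 5 = 29.
Iteration 6: 29 < 43 holds -> k = 29 + 5 = 34.
Iteration 7: 34 < 43 holds -> k = 34 + 5 = 39.
Iteration 8: 39 < 43 holds -> k = 39 + 5 = 44.
Iteration 9: 44 < 43 fails; recursion stops.
SUM(k) = 4 + 9 + 14 + 19 + 24 + 29 + 34 + 39 + 44 = 216.

216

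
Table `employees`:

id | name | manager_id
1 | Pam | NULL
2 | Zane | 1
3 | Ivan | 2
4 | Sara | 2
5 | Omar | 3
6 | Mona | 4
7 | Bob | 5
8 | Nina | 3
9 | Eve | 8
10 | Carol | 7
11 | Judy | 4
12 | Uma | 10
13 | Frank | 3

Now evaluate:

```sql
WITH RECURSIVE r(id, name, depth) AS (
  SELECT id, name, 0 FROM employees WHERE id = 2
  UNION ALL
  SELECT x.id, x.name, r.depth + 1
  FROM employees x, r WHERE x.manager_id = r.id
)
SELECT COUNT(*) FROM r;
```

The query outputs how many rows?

12

Base: id=2 (Zane) at depth 0.
Iteration 1: rows with manager_id in {2} -> Ivan (id 3, depth 1), Sara (id 4, depth 1).
Iteration 2: rows with manager_id in {3,4} -> Omar (id 5, depth 2), Mona (id 6, depth 2), Nina (id 8, depth 2), Judy (id 11, depth 2), Frank (id 13, depth 2).
Iteration 3: rows with manager_id in {5,6,8,11,13} -> Bob (id 7, depth 3), Eve (id 9, depth 3).
Iteration 4: rows with manager_id in {7,9} -> Carol (id 10, depth 4).
Iteration 5: rows with manager_id in {10} -> Uma (id 12, depth 5).
Iteration 6: no rows with manager_id in {12}; recursion stops.
Total rows emitted: 12.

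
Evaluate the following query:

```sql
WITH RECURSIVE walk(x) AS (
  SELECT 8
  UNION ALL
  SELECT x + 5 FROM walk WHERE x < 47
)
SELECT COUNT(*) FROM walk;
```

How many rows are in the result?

Base: x=8.
Iteration 1: 8 < 47 holds -> x = 8 + 5 = 13.
Iteration 2: 13 < 47 holds -> x = 13 + 5 = 18.
Iteration 3: 18 < 47 holds -> x = 18 + 5 = 23.
Iteration 4: 23 < 47 holds -> x = 23 + 5 = 28.
Iteration 5: 28 < 47 holds -> x = 28 + 5 = 33.
Iteration 6: 33 < 47 holds -> x = 33 + 5 = 38.
Iteration 7: 38 < 47 holds -> x = 38 + 5 = 43.
Iteration 8: 43 < 47 holds -> x = 43 + 5 = 48.
Iteration 9: 48 < 47 fails; recursion stops.
Total rows emitted: 9.

9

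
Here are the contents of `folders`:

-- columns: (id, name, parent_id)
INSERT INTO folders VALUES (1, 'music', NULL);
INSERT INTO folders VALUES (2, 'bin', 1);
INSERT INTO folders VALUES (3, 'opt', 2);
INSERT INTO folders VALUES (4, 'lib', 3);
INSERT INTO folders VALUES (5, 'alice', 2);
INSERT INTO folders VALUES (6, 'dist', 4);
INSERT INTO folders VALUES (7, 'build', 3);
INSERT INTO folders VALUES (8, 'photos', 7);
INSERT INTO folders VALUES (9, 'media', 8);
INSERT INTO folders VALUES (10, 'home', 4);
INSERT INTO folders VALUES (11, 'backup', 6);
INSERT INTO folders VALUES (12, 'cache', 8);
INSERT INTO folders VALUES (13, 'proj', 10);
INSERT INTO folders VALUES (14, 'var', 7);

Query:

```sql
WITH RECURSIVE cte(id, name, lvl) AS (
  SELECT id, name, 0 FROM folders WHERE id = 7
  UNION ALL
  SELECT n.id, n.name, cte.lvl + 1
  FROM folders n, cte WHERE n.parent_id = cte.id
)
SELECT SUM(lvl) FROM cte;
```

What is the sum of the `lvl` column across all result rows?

Base: id=7 (build) at lvl 0.
Iteration 1: rows with parent_id in {7} -> photos (id 8, lvl 1), var (id 14, lvl 1).
Iteration 2: rows with parent_id in {8,14} -> media (id 9, lvl 2), cache (id 12, lvl 2).
Iteration 3: no rows with parent_id in {9,12}; recursion stops.
SUM(lvl) = 0 + 1 + 1 + 2 + 2 = 6.

6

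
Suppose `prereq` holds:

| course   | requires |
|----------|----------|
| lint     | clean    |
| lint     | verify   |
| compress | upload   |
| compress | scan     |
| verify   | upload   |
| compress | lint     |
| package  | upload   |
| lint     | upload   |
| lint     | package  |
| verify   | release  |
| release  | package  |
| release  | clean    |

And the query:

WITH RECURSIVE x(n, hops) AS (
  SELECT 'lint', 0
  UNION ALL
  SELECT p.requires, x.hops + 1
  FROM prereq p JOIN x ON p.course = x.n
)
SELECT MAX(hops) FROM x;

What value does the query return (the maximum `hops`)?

Base: (lint, hops=0).
Iteration 1: edges from {lint} -> (clean, hops=1), (package, hops=1), (upload, hops=1), (verify, hops=1).
Iteration 2: edges from {clean,package,upload,verify} -> (release, hops=2), (upload, hops=2) x2. [UNION ALL keeps all 3 new rows, including repeats]
Iteration 3: edges from {release,upload} -> (clean, hops=3), (package, hops=3).
Iteration 4: edges from {clean,package} -> (upload, hops=4).
Iteration 5: no outgoing edges from {upload}; recursion stops.
hops values: 0, 1, 1, 1, 1, 2, 2, 2, 3, 3, 4; the maximum is 4.

4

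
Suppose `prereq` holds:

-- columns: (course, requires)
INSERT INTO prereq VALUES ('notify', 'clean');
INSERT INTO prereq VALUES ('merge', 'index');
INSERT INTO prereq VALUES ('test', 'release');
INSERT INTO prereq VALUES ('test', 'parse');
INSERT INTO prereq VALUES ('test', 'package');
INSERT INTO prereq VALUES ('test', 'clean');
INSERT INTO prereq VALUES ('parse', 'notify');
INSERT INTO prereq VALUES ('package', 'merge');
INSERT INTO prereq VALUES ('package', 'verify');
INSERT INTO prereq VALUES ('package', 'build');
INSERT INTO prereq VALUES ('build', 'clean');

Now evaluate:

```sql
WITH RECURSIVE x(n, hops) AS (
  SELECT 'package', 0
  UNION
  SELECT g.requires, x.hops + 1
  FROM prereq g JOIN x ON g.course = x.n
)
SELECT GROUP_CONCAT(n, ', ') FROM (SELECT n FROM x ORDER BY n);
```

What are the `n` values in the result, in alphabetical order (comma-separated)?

build, clean, index, merge, package, verify

Base: (package, hops=0).
Iteration 1: edges from {package} -> (build, hops=1), (merge, hops=1), (verify, hops=1).
Iteration 2: edges from {build,merge,verify} -> (clean, hops=2), (index, hops=2).
Iteration 3: no outgoing edges from {clean,index}; recursion stops.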